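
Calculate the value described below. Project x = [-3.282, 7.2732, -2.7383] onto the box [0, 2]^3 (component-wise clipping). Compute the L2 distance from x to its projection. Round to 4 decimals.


Project each component onto [0, 2].
clip(-3.282) = 0.0, clip(7.2732) = 2.0, clip(-2.7383) = 0.0
Projection = [0.0, 2.0, 0.0]
Squared diffs: [10.7715, 27.8066, 7.4983]
Distance = sqrt(46.0764) = 6.788


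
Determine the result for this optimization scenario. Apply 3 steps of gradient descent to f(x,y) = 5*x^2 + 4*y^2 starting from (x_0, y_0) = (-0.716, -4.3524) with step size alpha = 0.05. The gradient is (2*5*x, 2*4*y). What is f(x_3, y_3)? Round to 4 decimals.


Gradient descent on f(x,y) = 5*x^2 + 4*y^2.
Starting point: (-0.716, -4.3524), alpha = 0.05
Step 1: grad_x = 2*5*-0.716 = -7.16, grad_y = 2*4*-4.3524 = -34.8192
  x_1 = -0.716 - 0.05*-7.16 = -0.358
  y_1 = -4.3524 - 0.05*-34.8192 = -2.6114
Step 2: grad_x = 2*5*-0.358 = -3.58, grad_y = 2*4*-2.6114 = -20.8915
  x_2 = -0.358 - 0.05*-3.58 = -0.179
  y_2 = -2.6114 - 0.05*-20.8915 = -1.5669
Step 3: grad_x = 2*5*-0.179 = -1.79, grad_y = 2*4*-1.5669 = -12.5349
  x_3 = -0.179 - 0.05*-1.79 = -0.0895
  y_3 = -1.5669 - 0.05*-12.5349 = -0.9401
f(-0.0895, -0.9401) = 5*(-0.0895)^2 + 4*(-0.9401)^2 = 3.5753


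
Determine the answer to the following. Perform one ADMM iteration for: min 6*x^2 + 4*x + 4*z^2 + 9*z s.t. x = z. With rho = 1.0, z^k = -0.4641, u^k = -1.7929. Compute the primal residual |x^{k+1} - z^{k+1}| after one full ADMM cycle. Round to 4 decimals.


ADMM iteration with rho = 1.0, z^k = -0.4641, u^k = -1.7929
Step 1: x-update.
Minimize 6*x^2 + 4*x + (1.0/2)*(x + 0.4641 - 1.7929)^2
FOC: (2*6 + 1.0)*x = -4 + 1.0*(-0.4641 + 1.7929)
x^{k+1} = -0.2055
Step 2: z-update.
Minimize 4*z^2 + 9*z + (1.0/2)*(-0.2055 - z - 1.7929)^2
FOC: (2*4 + 1.0)*z = -9 + 1.0*(-0.2055 - 1.7929)
z^{k+1} = -1.222
Step 3: u-update.
u^{k+1} = -1.7929 - 0.2055 + 1.222 = -0.7763
Step 4: Primal residual = |-0.2055 + 1.222| = 1.0166


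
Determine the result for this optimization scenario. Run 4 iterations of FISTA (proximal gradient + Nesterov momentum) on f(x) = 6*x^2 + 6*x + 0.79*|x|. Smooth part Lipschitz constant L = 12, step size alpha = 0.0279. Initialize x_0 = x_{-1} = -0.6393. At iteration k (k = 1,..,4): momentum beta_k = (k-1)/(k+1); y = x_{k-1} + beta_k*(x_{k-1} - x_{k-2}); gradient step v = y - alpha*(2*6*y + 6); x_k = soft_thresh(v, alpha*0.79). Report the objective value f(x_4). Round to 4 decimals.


FISTA on f(x) = 6*x^2 + 6*x + 0.79*|x|
L = 12, alpha = 0.0279
Iteration 1: beta = 0.0, y = -0.6393 + 0.0*(-0.6393 + 0.6393) = -0.6393
  grad(y) = -1.6716, v = y - alpha*grad = -0.5927
  prox(v) = soft_thresh(-0.5927, 0.022) = -0.5706
Iteration 2: beta = 0.3333, y = -0.5706 + 0.3333*(-0.5706 + 0.6393) = -0.5477
  grad(y) = -0.5727, v = y - alpha*grad = -0.5317
  prox(v) = soft_thresh(-0.5317, 0.022) = -0.5097
Iteration 3: beta = 0.5, y = -0.5097 + 0.5*(-0.5097 + 0.5706) = -0.4793
  grad(y) = 0.249, v = y - alpha*grad = -0.4862
  prox(v) = soft_thresh(-0.4862, 0.022) = -0.4642
Iteration 4: beta = 0.6, y = -0.4642 + 0.6*(-0.4642 + 0.5097) = -0.4368
  grad(y) = 0.7581, v = y - alpha*grad = -0.458
  prox(v) = soft_thresh(-0.458, 0.022) = -0.4359
f(x_4) = 6*(-0.4359)^2 + 6*(-0.4359) + 0.79*|-0.4359| = -1.131


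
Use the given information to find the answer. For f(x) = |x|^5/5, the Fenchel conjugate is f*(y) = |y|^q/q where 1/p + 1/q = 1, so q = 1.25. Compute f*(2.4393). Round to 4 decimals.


The conjugate exponent q satisfies 1/p + 1/q = 1.
p = 5, so q = 5/(5 - 1) = 1.25
|y|^q = 2.4393^1.25 = 3.0485
f*(2.4393) = 3.0485 / 1.25 = 2.4388


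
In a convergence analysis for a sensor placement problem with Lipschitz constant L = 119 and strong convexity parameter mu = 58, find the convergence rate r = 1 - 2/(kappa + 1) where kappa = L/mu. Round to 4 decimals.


Step 1: Compute the condition number.
kappa = L/mu = 119/58 = 2.0517
Step 2: Compute the convergence rate.
r = 1 - 2/(kappa + 1) = 1 - 2*mu/(L + mu) = (L - mu)/(L + mu) = 61/177 = 0.3446


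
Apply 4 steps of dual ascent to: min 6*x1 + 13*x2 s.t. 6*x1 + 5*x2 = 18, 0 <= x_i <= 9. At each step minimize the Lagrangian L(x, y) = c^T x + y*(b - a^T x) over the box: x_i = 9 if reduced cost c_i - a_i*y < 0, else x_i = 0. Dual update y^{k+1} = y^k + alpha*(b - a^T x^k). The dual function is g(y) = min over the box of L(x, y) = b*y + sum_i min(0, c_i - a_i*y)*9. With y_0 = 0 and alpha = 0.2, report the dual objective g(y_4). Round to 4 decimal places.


Dual ascent for LP: min 6*x1 + 13*x2, 6*x1 + 5*x2 = 18, 0 <= x_i <= 9
Step 1: y^k = 0.0, reduced costs: (6.0, 13.0)
  x^k = (0.0, 0.0), subgradient = b - a^T x = 18.0
  y^{k+1} = 0.0 + 0.2*18.0 = 3.6
Step 2: y^k = 3.6, reduced costs: (-15.6, -5.0)
  x^k = (9.0, 9.0), subgradient = b - a^T x = -81.0
  y^{k+1} = 3.6 + 0.2*-81.0 = -12.6
Step 3: y^k = -12.6, reduced costs: (81.6, 76.0)
  x^k = (0.0, 0.0), subgradient = b - a^T x = 18.0
  y^{k+1} = -12.6 + 0.2*18.0 = -9.0
Step 4: y^k = -9.0, reduced costs: (60.0, 58.0)
  x^k = (0.0, 0.0), subgradient = b - a^T x = 18.0
  y^{k+1} = -9.0 + 0.2*18.0 = -5.4
Dual objective at y_4 = -5.4: reduced costs (38.4, 40.0), box minimizer x = (0.0, 0.0)
g(y_4) = b*y + (c1 - a1*y)*x1 + (c2 - a2*y)*x2 = 18*(-5.4) + 38.4*0.0 + 40.0*0.0 = -97.2 + 0.0 + 0.0 = -97.2


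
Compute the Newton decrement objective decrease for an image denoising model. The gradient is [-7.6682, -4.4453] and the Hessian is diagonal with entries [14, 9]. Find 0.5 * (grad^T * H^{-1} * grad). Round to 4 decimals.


Step 1: H is diagonal, so H^(-1) * g = [-0.5477, -0.4939].
Step 2: g^T H^(-1) g = sum_i g_i^2 / H_ii
  = (-7.6682)^2/14 + (-4.4453)^2/9
  = 4.2001 + 2.1956 = 6.3957
Step 3: Objective decrease = 0.5 * g^T H^(-1) g = 3.1979


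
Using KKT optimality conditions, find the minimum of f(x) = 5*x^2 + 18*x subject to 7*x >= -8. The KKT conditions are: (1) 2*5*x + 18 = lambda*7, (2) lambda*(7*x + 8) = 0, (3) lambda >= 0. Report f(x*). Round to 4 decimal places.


Step 1: Try lambda = 0 (constraint inactive).
x_unc = -18/(2*5) = -1.8
Check: 7*-1.8 = -12.6 < -8 -- violated!
Step 2: Constraint must be active: 7*x = -8
x* = -8/7 = -1.1429 (rounded; the exact value -8/7 is used below)
lambda = (2*5*(-8/7) + 18)/7 = 0.9388
Step 3: Compute optimal value.
f(x*) = 5*(-8/7)^2 + 18*(-8/7) = -14.0408


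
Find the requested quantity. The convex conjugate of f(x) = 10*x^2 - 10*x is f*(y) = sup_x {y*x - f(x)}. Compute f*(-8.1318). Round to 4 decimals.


f*(y) = sup_x {y*x - a*x^2 - b*x} = sup_x {(y-b)*x - a*x^2}
FOC: (y - b) - 2a*x = 0 => x* = (y - b)/(2a)
x* = (-8.1318 + 10)/(2*10) = 0.0934
f*(-8.1318) = (y-b)^2/(4a) = (-8.1318 + 10)^2/(4*10)
= 3.4902/40 = 0.0873


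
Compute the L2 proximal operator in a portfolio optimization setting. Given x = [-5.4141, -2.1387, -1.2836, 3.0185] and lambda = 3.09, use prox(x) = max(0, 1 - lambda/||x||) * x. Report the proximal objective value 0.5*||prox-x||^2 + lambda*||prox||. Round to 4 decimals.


Step 1: Compute ||x||.
||x|| = 6.6817
Step 2: Compute scaling factor.
scale = max(0, 1 - 3.09/6.6817) = 0.5375
Step 3: prox(x) = [-2.9103, -1.1496, -0.69, 1.6226]
||prox(x)|| = 3.5917
Step 4: Proximal objective.
0.5*||prox-x||^2 = 4.7741
lambda*||prox|| = 11.0984
Total = 15.8725


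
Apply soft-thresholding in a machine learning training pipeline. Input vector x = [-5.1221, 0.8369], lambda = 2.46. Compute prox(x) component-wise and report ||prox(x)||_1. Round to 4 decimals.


Soft-thresholding with lambda = 2.46:
prox(-5.1221) = sign(-5.1221)*max(|-5.1221| - 2.46, 0) = -2.6621
prox(0.8369) = sign(0.8369)*max(|0.8369| - 2.46, 0) = 0.0
prox(x) = [-2.6621, 0.0]
||prox(x)||_1 = 2.6621 + 0.0 = 2.6621


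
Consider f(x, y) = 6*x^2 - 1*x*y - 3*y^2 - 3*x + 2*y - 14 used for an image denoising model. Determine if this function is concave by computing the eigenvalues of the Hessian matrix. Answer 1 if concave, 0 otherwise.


The Hessian of f(x,y) = 6*x^2 - 1*x*y - 3*y^2 - 3*x + 2*y - 14 is:
H = [[12, -1], [-1, -6]]
Trace = 12 - 6 = 6
Determinant = 12*-6 - (-1)^2 = -73
Discriminant = (6)^2 - 4*-73 = 328.0
Eigenvalues: lambda_1 = -6.0554, lambda_2 = 12.0554
The function is not concave.

0


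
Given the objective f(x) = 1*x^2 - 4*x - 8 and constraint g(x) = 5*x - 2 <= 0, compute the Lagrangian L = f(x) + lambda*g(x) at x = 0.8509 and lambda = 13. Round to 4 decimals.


Step 1: Evaluate f(x).
f(0.8509) = 1*0.8509^2 - 4*0.8509 - 8 = -10.6796
Step 2: Evaluate g(x).
g(0.8509) = 5*0.8509 - 2 = 2.2545
Step 3: Compute Lagrangian.
L = -10.6796 + 13*2.2545 = 18.6289


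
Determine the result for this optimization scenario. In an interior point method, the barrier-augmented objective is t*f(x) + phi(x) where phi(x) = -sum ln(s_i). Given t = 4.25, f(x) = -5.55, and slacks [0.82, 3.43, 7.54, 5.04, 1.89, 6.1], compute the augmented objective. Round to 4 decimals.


Step 1: Compute log-barrier.
ln values: [-0.1985, 1.2326, 2.0202, 1.6174, 0.6366, 1.8083]
phi = -(-0.1985 + 1.2326 + 2.0202 + 1.6174 + 0.6366 + 1.8083) = -7.1166
Step 2: Compute augmented objective.
t*f(x) = 4.25*-5.55 = -23.5875
Total = -23.5875 - 7.1166 = -30.7041


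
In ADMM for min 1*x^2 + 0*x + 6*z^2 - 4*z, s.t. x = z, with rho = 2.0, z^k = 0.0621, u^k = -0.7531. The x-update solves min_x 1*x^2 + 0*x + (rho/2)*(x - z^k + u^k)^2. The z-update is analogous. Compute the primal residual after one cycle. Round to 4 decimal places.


ADMM iteration with rho = 2.0, z^k = 0.0621, u^k = -0.7531
Step 1: x-update.
Minimize 1*x^2 + 0*x + (2.0/2)*(x - 0.0621 - 0.7531)^2
FOC: (2*1 + 2.0)*x = 0 + 2.0*(0.0621 + 0.7531)
x^{k+1} = 0.4076
Step 2: z-update.
Minimize 6*z^2 - 4*z + (2.0/2)*(0.4076 - z - 0.7531)^2
FOC: (2*6 + 2.0)*z = 4 + 2.0*(0.4076 - 0.7531)
z^{k+1} = 0.2364
Step 3: u-update.
u^{k+1} = -0.7531 + 0.4076 - 0.2364 = -0.5819
Step 4: Primal residual = |0.4076 - 0.2364| = 0.1712


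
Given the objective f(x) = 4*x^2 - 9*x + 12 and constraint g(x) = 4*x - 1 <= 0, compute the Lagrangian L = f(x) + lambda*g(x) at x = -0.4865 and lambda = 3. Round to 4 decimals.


Step 1: Evaluate f(x).
f(-0.4865) = 4*(-0.4865)^2 - 9*(-0.4865) + 12 = 17.3252
Step 2: Evaluate g(x).
g(-0.4865) = 4*-0.4865 - 1 = -2.946
Step 3: Compute Lagrangian.
L = 17.3252 + 3*-2.946 = 8.4872


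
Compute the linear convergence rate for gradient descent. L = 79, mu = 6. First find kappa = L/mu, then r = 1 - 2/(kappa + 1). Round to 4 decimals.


Step 1: Compute the condition number.
kappa = L/mu = 79/6 = 13.1667
Step 2: Compute the convergence rate.
r = 1 - 2/(kappa + 1) = 1 - 2*mu/(L + mu) = (L - mu)/(L + mu) = 73/85 = 0.8588


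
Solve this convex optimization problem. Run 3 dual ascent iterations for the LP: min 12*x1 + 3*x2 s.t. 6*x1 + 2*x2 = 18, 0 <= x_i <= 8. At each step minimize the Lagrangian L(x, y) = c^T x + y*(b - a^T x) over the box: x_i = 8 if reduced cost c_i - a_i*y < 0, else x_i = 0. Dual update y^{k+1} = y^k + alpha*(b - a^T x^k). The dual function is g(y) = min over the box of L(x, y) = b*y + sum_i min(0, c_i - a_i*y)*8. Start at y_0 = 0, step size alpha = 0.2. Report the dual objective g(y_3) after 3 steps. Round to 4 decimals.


Dual ascent for LP: min 12*x1 + 3*x2, 6*x1 + 2*x2 = 18, 0 <= x_i <= 8
Step 1: y^k = 0.0, reduced costs: (12.0, 3.0)
  x^k = (0.0, 0.0), subgradient = b - a^T x = 18.0
  y^{k+1} = 0.0 + 0.2*18.0 = 3.6
Step 2: y^k = 3.6, reduced costs: (-9.6, -4.2)
  x^k = (8.0, 8.0), subgradient = b - a^T x = -46.0
  y^{k+1} = 3.6 + 0.2*-46.0 = -5.6
Step 3: y^k = -5.6, reduced costs: (45.6, 14.2)
  x^k = (0.0, 0.0), subgradient = b - a^T x = 18.0
  y^{k+1} = -5.6 + 0.2*18.0 = -2.0
Dual objective at y_3 = -2.0: reduced costs (24.0, 7.0), box minimizer x = (0.0, 0.0)
g(y_3) = b*y + (c1 - a1*y)*x1 + (c2 - a2*y)*x2 = 18*(-2.0) + 24.0*0.0 + 7.0*0.0 = -36.0 + 0.0 + 0.0 = -36.0


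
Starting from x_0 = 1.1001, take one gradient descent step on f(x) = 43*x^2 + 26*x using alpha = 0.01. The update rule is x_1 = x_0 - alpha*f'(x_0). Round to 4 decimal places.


We compute the gradient at x_0 and apply the update.
f'(x) = 86*x + 26
f'(1.1001) = 86*1.1001 + 26 = 120.6086
x_1 = 1.1001 - 0.01*120.6086 = -0.106


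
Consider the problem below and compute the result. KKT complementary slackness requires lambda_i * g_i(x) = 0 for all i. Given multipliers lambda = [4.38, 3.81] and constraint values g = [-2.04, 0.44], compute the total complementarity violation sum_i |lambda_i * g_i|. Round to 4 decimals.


KKT complementary slackness check:
lambda_1 * g_1 = 4.38 * -2.04 = -8.9352
lambda_2 * g_2 = 3.81 * 0.44 = 1.6764
Total violation = 8.9352 + 1.6764 = 10.6116


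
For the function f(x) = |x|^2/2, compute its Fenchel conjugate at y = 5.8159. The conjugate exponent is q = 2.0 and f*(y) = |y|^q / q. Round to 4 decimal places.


The conjugate exponent q satisfies 1/p + 1/q = 1.
p = 2, so q = 2/(2 - 1) = 2.0
|y|^q = 5.8159^2.0 = 33.8247
f*(5.8159) = 33.8247 / 2.0 = 16.9123


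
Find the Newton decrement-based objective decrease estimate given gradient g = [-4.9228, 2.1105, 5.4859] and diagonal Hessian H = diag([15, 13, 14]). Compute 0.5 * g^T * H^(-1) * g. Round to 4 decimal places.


Step 1: H is diagonal, so H^(-1) * g = [-0.3282, 0.1623, 0.3919].
Step 2: g^T H^(-1) g = sum_i g_i^2 / H_ii
  = (-4.9228)^2/15 + (2.1105)^2/13 + (5.4859)^2/14
  = 1.6156 + 0.3426 + 2.1496 = 4.1079
Step 3: Objective decrease = 0.5 * g^T H^(-1) g = 2.0539


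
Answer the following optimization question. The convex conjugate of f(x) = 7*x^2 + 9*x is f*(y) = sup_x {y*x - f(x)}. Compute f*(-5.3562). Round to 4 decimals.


f*(y) = sup_x {y*x - a*x^2 - b*x} = sup_x {(y-b)*x - a*x^2}
FOC: (y - b) - 2a*x = 0 => x* = (y - b)/(2a)
x* = (-5.3562 - 9)/(2*7) = -1.0254
f*(-5.3562) = (y-b)^2/(4a) = (-5.3562 - 9)^2/(4*7)
= 206.1005/28 = 7.3607


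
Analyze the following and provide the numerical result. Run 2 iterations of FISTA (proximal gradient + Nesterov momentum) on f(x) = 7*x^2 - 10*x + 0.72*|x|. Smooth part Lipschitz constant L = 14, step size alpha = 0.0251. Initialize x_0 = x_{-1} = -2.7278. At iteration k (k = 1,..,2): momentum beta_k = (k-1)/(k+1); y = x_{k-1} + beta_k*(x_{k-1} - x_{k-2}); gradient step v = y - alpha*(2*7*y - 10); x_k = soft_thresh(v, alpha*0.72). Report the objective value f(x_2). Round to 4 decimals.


FISTA on f(x) = 7*x^2 - 10*x + 0.72*|x|
L = 14, alpha = 0.0251
Iteration 1: beta = 0.0, y = -2.7278 + 0.0*(-2.7278 + 2.7278) = -2.7278
  grad(y) = -48.1892, v = y - alpha*grad = -1.5183
  prox(v) = soft_thresh(-1.5183, 0.0181) = -1.5002
Iteration 2: beta = 0.3333, y = -1.5002 + 0.3333*(-1.5002 + 2.7278) = -1.091
  grad(y) = -25.2736, v = y - alpha*grad = -0.4566
  prox(v) = soft_thresh(-0.4566, 0.0181) = -0.4385
f(x_2) = 7*(-0.4385)^2 - 10*(-0.4385) + 0.72*|-0.4385| = 6.0472


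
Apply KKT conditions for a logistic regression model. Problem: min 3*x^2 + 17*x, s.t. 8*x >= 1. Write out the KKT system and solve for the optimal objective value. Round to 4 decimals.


Step 1: Try lambda = 0 (constraint inactive).
x_unc = -17/(2*3) = -2.8333
Check: 8*-2.8333 = -22.6664 < 1 -- violated!
Step 2: Constraint must be active: 8*x = 1
x* = 1/8 = 0.125
lambda = (2*3*0.125 + 17)/8 = 2.2188
Step 3: Compute optimal value.
f(x*) = 3*0.125^2 + 17*0.125 = 2.1719


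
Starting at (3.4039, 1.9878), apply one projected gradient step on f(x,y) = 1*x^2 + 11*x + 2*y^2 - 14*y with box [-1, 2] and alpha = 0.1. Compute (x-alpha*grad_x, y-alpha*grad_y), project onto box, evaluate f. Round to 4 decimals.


Step 1: Compute gradient at (3.4039, 1.9878).
grad_x = 2*1*3.4039 + 11 = 17.8078
grad_y = 2*2*1.9878 - 14 = -6.0488
Step 2: Gradient step.
x_raw = 3.4039 - 0.1*17.8078 = 1.6231
y_raw = 1.9878 - 0.1*-6.0488 = 2.5927
Step 3: Project onto [-1, 2].
x_proj = clip(1.6231) = 1.6231
y_proj = clip(2.5927) = 2.0
Step 4: Evaluate f.
f(1.6231, 2.0) = 0.4888


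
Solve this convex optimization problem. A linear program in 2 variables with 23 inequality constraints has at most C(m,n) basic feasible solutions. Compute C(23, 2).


Each vertex corresponds to some choice of n active constraints out of m, so the number of vertices is at most C(m, n) = m! / (n!(m-n)!).
m = 23, n = 2
Numerator: 23 * 22
Denominator: 2! = 2
C(23, 2) = 253


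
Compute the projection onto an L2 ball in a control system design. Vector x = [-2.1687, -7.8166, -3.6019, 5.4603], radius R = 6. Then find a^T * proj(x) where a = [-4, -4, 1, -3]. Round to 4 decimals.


Step 1: Compute ||x|| (intermediates to 6 decimals).
||x|| = sqrt((-2.1687)^2 + (-7.8166)^2 + (-3.6019)^2 + 5.4603^2) = 10.420703
Step 2: Project.
Since ||x|| > R, scale = R/||x|| = 6/10.420703 = 0.575777, proj(x) = scale * x
proj(x) = [-1.248688, -4.500618, -2.073891, 3.143915]
Step 3: Dot product.
a^T * proj(x) = -4*(-1.248688) - 4*(-4.500618) + 1*(-2.073891) - 3*3.143915 = 11.4916


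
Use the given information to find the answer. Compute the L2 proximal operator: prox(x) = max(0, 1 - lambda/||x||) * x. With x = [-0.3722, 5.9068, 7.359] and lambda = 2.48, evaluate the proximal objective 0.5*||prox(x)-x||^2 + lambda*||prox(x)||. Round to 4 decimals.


Step 1: Compute ||x||.
||x|| = 9.4437
Step 2: Compute scaling factor.
scale = max(0, 1 - 2.48/9.4437) = 0.7374
Step 3: prox(x) = [-0.2745, 4.3556, 5.4265]
||prox(x)|| = 6.9637
Step 4: Proximal objective.
0.5*||prox-x||^2 = 3.0752
lambda*||prox|| = 17.27
Total = 20.3452


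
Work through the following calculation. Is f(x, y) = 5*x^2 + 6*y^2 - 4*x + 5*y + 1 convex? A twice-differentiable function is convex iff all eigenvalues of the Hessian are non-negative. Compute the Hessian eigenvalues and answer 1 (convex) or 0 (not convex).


The Hessian of f(x,y) = 5*x^2 + 6*y^2 - 4*x + 5*y + 1 is:
H = [[10, 0], [0, 12]]
Trace = 10 + 12 = 22
Determinant = 10*12 - (0)^2 = 120
Discriminant = (22)^2 - 4*120 = 4.0
Eigenvalues: lambda_1 = 10.0, lambda_2 = 12.0
The function is convex.

1


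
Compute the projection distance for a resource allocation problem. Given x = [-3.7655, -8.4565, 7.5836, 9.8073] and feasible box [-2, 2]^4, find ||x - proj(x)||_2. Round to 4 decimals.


Project each component onto [-2, 2].
clip(-3.7655) = -2.0, clip(-8.4565) = -2.0, clip(7.5836) = 2.0, clip(9.8073) = 2.0
Projection = [-2.0, -2.0, 2.0, 2.0]
Squared diffs: [3.117, 41.6864, 31.1766, 60.9539]
Distance = sqrt(136.9339) = 11.7019


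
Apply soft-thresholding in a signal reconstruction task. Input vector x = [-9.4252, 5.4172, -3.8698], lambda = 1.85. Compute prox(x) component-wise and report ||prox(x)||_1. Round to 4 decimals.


Soft-thresholding with lambda = 1.85:
prox(-9.4252) = sign(-9.4252)*max(|-9.4252| - 1.85, 0) = -7.5752
prox(5.4172) = sign(5.4172)*max(|5.4172| - 1.85, 0) = 3.5672
prox(-3.8698) = sign(-3.8698)*max(|-3.8698| - 1.85, 0) = -2.0198
prox(x) = [-7.5752, 3.5672, -2.0198]
||prox(x)||_1 = 7.5752 + 3.5672 + 2.0198 = 13.1622


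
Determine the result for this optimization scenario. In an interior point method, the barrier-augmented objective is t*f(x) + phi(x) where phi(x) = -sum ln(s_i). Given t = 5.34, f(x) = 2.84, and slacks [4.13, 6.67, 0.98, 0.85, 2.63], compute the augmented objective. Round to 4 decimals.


Step 1: Compute log-barrier.
ln values: [1.4183, 1.8976, -0.0202, -0.1625, 0.967]
phi = -(1.4183 + 1.8976 - 0.0202 - 0.1625 + 0.967) = -4.1002
Step 2: Compute augmented objective.
t*f(x) = 5.34*2.84 = 15.1656
Total = 15.1656 - 4.1002 = 11.0654


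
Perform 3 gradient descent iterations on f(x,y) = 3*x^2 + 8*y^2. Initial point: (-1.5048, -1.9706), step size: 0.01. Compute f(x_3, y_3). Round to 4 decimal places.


Gradient descent on f(x,y) = 3*x^2 + 8*y^2.
Starting point: (-1.5048, -1.9706), alpha = 0.01
Step 1: grad_x = 2*3*-1.5048 = -9.0288, grad_y = 2*8*-1.9706 = -31.5296
  x_1 = -1.5048 - 0.01*-9.0288 = -1.4145
  y_1 = -1.9706 - 0.01*-31.5296 = -1.6553
Step 2: grad_x = 2*3*-1.4145 = -8.4871, grad_y = 2*8*-1.6553 = -26.4849
  x_2 = -1.4145 - 0.01*-8.4871 = -1.3296
  y_2 = -1.6553 - 0.01*-26.4849 = -1.3905
Step 3: grad_x = 2*3*-1.3296 = -7.9778, grad_y = 2*8*-1.3905 = -22.2473
  x_3 = -1.3296 - 0.01*-7.9778 = -1.2499
  y_3 = -1.3905 - 0.01*-22.2473 = -1.168
f(-1.2499, -1.168) = 3*(-1.2499)^2 + 8*(-1.168)^2 = 15.5999


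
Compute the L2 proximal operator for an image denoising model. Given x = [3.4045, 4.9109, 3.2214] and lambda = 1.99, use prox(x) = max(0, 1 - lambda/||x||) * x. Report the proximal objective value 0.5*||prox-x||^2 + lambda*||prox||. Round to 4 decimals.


Step 1: Compute ||x||.
||x|| = 6.7886
Step 2: Compute scaling factor.
scale = max(0, 1 - 1.99/6.7886) = 0.7069
Step 3: prox(x) = [2.4065, 3.4713, 2.2771]
||prox(x)|| = 4.7986
Step 4: Proximal objective.
0.5*||prox-x||^2 = 1.9801
lambda*||prox|| = 9.5492
Total = 11.5292


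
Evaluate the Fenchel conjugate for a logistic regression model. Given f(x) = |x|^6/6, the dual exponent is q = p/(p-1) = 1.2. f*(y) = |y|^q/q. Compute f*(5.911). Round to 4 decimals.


The conjugate exponent q satisfies 1/p + 1/q = 1.
p = 6, so q = 6/(6 - 1) = 1.2
|y|^q = 5.911^1.2 = 8.4332
f*(5.911) = 8.4332 / 1.2 = 7.0277


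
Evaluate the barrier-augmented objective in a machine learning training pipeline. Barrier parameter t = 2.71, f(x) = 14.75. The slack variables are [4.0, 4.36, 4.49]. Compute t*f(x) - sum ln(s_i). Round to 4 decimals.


Step 1: Compute log-barrier.
ln values: [1.3863, 1.4725, 1.5019]
phi = -(1.3863 + 1.4725 + 1.5019) = -4.3606
Step 2: Compute augmented objective.
t*f(x) = 2.71*14.75 = 39.9725
Total = 39.9725 - 4.3606 = 35.6119


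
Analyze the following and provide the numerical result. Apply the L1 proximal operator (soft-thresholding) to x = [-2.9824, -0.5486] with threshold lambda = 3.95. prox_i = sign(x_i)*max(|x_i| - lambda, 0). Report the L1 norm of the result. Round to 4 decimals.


Soft-thresholding with lambda = 3.95:
prox(-2.9824) = sign(-2.9824)*max(|-2.9824| - 3.95, 0) = 0.0
prox(-0.5486) = sign(-0.5486)*max(|-0.5486| - 3.95, 0) = 0.0
prox(x) = [0.0, 0.0]
||prox(x)||_1 = 0.0 + 0.0 = 0.0


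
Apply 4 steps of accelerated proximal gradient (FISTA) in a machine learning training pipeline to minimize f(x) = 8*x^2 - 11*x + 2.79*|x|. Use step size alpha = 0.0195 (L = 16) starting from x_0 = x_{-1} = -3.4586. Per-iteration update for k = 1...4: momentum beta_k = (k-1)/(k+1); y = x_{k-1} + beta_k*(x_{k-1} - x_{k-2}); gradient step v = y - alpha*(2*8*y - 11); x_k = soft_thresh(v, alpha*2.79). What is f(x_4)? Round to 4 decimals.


FISTA on f(x) = 8*x^2 - 11*x + 2.79*|x|
L = 16, alpha = 0.0195
Iteration 1: beta = 0.0, y = -3.4586 + 0.0*(-3.4586 + 3.4586) = -3.4586
  grad(y) = -66.3376, v = y - alpha*grad = -2.165
  prox(v) = soft_thresh(-2.165, 0.0544) = -2.1106
Iteration 2: beta = 0.3333, y = -2.1106 + 0.3333*(-2.1106 + 3.4586) = -1.6613
  grad(y) = -37.5805, v = y - alpha*grad = -0.9285
  prox(v) = soft_thresh(-0.9285, 0.0544) = -0.8741
Iteration 3: beta = 0.5, y = -0.8741 + 0.5*(-0.8741 + 2.1106) = -0.2558
  grad(y) = -15.0925, v = y - alpha*grad = 0.0385
  prox(v) = soft_thresh(0.0385, 0.0544) = 0.0
Iteration 4: beta = 0.6, y = 0.0 + 0.6*(0.0 + 0.8741) = 0.5244
  grad(y) = -2.6091, v = y - alpha*grad = 0.5753
  prox(v) = soft_thresh(0.5753, 0.0544) = 0.5209
f(x_4) = 8*0.5209^2 - 11*0.5209 + 2.79*|0.5209| = -2.1059


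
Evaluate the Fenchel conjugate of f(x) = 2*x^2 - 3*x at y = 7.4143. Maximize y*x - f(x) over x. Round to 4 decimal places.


f*(y) = sup_x {y*x - a*x^2 - b*x} = sup_x {(y-b)*x - a*x^2}
FOC: (y - b) - 2a*x = 0 => x* = (y - b)/(2a)
x* = (7.4143 + 3)/(2*2) = 2.6036
f*(7.4143) = (y-b)^2/(4a) = (7.4143 + 3)^2/(4*2)
= 108.4576/8 = 13.5572


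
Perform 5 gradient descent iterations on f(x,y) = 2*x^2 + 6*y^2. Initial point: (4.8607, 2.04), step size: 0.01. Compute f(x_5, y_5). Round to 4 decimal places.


Gradient descent on f(x,y) = 2*x^2 + 6*y^2.
Starting point: (4.8607, 2.04), alpha = 0.01
Step 1: grad_x = 2*2*4.8607 = 19.4428, grad_y = 2*6*2.04 = 24.48
  x_1 = 4.8607 - 0.01*19.4428 = 4.6663
  y_1 = 2.04 - 0.01*24.48 = 1.7952
Step 2: grad_x = 2*2*4.6663 = 18.6651, grad_y = 2*6*1.7952 = 21.5424
  x_2 = 4.6663 - 0.01*18.6651 = 4.4796
  y_2 = 1.7952 - 0.01*21.5424 = 1.5798
Step 3: grad_x = 2*2*4.4796 = 17.9185, grad_y = 2*6*1.5798 = 18.9573
  x_3 = 4.4796 - 0.01*17.9185 = 4.3004
  y_3 = 1.5798 - 0.01*18.9573 = 1.3902
Step 4: grad_x = 2*2*4.3004 = 17.2017, grad_y = 2*6*1.3902 = 16.6824
  x_4 = 4.3004 - 0.01*17.2017 = 4.1284
  y_4 = 1.3902 - 0.01*16.6824 = 1.2234
Step 5: grad_x = 2*2*4.1284 = 16.5137, grad_y = 2*6*1.2234 = 14.6805
  x_5 = 4.1284 - 0.01*16.5137 = 3.9633
  y_5 = 1.2234 - 0.01*14.6805 = 1.0766
f(3.9633, 1.0766) = 2*3.9633^2 + 6*1.0766^2 = 38.3693


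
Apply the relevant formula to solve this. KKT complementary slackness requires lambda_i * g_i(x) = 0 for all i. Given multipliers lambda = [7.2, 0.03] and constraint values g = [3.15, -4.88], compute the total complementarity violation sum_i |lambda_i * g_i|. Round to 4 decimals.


KKT complementary slackness check:
lambda_1 * g_1 = 7.2 * 3.15 = 22.68
lambda_2 * g_2 = 0.03 * -4.88 = -0.1464
Total violation = 22.68 + 0.1464 = 22.8264


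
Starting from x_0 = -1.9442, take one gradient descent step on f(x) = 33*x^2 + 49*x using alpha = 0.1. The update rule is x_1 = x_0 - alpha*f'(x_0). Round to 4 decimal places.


We compute the gradient at x_0 and apply the update.
f'(x) = 66*x + 49
f'(-1.9442) = 66*-1.9442 + 49 = -79.3172
x_1 = -1.9442 - 0.1*-79.3172 = 5.9875


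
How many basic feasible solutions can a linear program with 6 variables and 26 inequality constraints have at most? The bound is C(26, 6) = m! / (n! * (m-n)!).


Each vertex corresponds to some choice of n active constraints out of m, so the number of vertices is at most C(m, n) = m! / (n!(m-n)!).
m = 26, n = 6
Numerator: 26 * 25 * 24 * 23 * 22 * 21
Denominator: 6! = 720
C(26, 6) = 230230


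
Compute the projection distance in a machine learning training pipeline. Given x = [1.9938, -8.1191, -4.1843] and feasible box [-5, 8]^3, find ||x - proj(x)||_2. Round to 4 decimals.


Project each component onto [-5, 8].
clip(1.9938) = 1.9938, clip(-8.1191) = -5.0, clip(-4.1843) = -4.1843
Projection = [1.9938, -5.0, -4.1843]
Squared diffs: [0.0, 9.7288, 0.0]
Distance = sqrt(9.7288) = 3.1191


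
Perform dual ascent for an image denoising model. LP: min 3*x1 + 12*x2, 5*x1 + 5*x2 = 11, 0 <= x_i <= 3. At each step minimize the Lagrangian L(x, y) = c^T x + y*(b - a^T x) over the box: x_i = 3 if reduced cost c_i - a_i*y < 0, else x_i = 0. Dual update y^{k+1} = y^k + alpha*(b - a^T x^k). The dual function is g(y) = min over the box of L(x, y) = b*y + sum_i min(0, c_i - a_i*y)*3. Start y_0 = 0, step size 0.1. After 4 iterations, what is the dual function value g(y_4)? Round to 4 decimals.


Dual ascent for LP: min 3*x1 + 12*x2, 5*x1 + 5*x2 = 11, 0 <= x_i <= 3
Step 1: y^k = 0.0, reduced costs: (3.0, 12.0)
  x^k = (0.0, 0.0), subgradient = b - a^T x = 11.0
  y^{k+1} = 0.0 + 0.1*11.0 = 1.1
Step 2: y^k = 1.1, reduced costs: (-2.5, 6.5)
  x^k = (3.0, 0.0), subgradient = b - a^T x = -4.0
  y^{k+1} = 1.1 + 0.1*-4.0 = 0.7
Step 3: y^k = 0.7, reduced costs: (-0.5, 8.5)
  x^k = (3.0, 0.0), subgradient = b - a^T x = -4.0
  y^{k+1} = 0.7 + 0.1*-4.0 = 0.3
Step 4: y^k = 0.3, reduced costs: (1.5, 10.5)
  x^k = (0.0, 0.0), subgradient = b - a^T x = 11.0
  y^{k+1} = 0.3 + 0.1*11.0 = 1.4
Dual objective at y_4 = 1.4: reduced costs (-4.0, 5.0), box minimizer x = (3.0, 0.0)
g(y_4) = b*y + (c1 - a1*y)*x1 + (c2 - a2*y)*x2 = 11*1.4 + (-4.0)*3.0 + 5.0*0.0 = 15.4 - 12.0 + 0.0 = 3.4


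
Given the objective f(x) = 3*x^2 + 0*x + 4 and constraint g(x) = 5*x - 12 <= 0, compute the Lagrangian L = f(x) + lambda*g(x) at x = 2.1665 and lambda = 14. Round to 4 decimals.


Step 1: Evaluate f(x).
f(2.1665) = 3*2.1665^2 + 0*2.1665 + 4 = 18.0812
Step 2: Evaluate g(x).
g(2.1665) = 5*2.1665 - 12 = -1.1675
Step 3: Compute Lagrangian.
L = 18.0812 + 14*-1.1675 = 1.7362


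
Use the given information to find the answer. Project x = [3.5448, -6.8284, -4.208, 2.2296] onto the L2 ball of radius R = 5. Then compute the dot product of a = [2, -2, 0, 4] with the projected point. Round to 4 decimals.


Step 1: Compute ||x|| (intermediates to 6 decimals).
||x|| = sqrt(3.5448^2 + (-6.8284)^2 + (-4.208)^2 + 2.2296^2) = 9.048261
Step 2: Project.
Since ||x|| > R, scale = R/||x|| = 5/9.048261 = 0.552592, proj(x) = scale * x
proj(x) = [1.958828, -3.773319, -2.325307, 1.232059]
Step 3: Dot product.
a^T * proj(x) = 2*1.958828 - 2*(-3.773319) + 0*(-2.325307) + 4*1.232059 = 16.3925


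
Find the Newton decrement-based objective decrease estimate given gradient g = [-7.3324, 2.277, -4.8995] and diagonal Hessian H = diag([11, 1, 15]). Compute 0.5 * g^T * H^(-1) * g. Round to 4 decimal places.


Step 1: H is diagonal, so H^(-1) * g = [-0.6666, 2.277, -0.3266].
Step 2: g^T H^(-1) g = sum_i g_i^2 / H_ii
  = (-7.3324)^2/11 + (2.277)^2/1 + (-4.8995)^2/15
  = 4.8876 + 5.1847 + 1.6003 = 11.6727
Step 3: Objective decrease = 0.5 * g^T H^(-1) g = 5.8364


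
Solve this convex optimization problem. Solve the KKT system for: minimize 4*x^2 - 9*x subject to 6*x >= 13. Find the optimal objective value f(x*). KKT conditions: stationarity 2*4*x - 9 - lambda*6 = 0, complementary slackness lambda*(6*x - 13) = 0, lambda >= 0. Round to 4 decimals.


Step 1: Try lambda = 0 (constraint inactive).
x_unc = 9/(2*4) = 1.125
Check: 6*1.125 = 6.75 < 13 -- violated!
Step 2: Constraint must be active: 6*x = 13
x* = 13/6 = 2.1667 (rounded; the exact value 13/6 is used below)
lambda = (2*4*(13/6) - 9)/6 = 1.3889
Step 3: Compute optimal value.
f(x*) = 4*(13/6)^2 - 9*(13/6) = -0.7222


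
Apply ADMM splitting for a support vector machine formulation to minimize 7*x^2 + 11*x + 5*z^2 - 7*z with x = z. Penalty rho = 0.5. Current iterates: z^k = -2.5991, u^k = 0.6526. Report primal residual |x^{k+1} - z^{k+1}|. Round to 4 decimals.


ADMM iteration with rho = 0.5, z^k = -2.5991, u^k = 0.6526
Step 1: x-update.
Minimize 7*x^2 + 11*x + (0.5/2)*(x + 2.5991 + 0.6526)^2
FOC: (2*7 + 0.5)*x = -11 + 0.5*(-2.5991 - 0.6526)
x^{k+1} = -0.8707
Step 2: z-update.
Minimize 5*z^2 - 7*z + (0.5/2)*(-0.8707 - z + 0.6526)^2
FOC: (2*5 + 0.5)*z = 7 + 0.5*(-0.8707 + 0.6526)
z^{k+1} = 0.6563
Step 3: u-update.
u^{k+1} = 0.6526 - 0.8707 - 0.6563 = -0.8744
Step 4: Primal residual = |-0.8707 - 0.6563| = 1.527


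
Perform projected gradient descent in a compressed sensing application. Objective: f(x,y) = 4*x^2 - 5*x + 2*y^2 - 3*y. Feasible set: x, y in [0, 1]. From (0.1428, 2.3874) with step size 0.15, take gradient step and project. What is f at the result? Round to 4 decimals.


Step 1: Compute gradient at (0.1428, 2.3874).
grad_x = 2*4*0.1428 - 5 = -3.8576
grad_y = 2*2*2.3874 - 3 = 6.5496
Step 2: Gradient step.
x_raw = 0.1428 - 0.15*-3.8576 = 0.7214
y_raw = 2.3874 - 0.15*6.5496 = 1.405
Step 3: Project onto [0, 1].
x_proj = clip(0.7214) = 0.7214
y_proj = clip(1.405) = 1.0
Step 4: Evaluate f.
f(0.7214, 1.0) = -2.5253


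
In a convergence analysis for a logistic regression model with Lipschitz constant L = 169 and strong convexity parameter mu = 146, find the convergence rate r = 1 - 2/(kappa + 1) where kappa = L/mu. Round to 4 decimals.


Step 1: Compute the condition number.
kappa = L/mu = 169/146 = 1.1575
Step 2: Compute the convergence rate.
r = 1 - 2/(kappa + 1) = 1 - 2*mu/(L + mu) = (L - mu)/(L + mu) = 23/315 = 0.073


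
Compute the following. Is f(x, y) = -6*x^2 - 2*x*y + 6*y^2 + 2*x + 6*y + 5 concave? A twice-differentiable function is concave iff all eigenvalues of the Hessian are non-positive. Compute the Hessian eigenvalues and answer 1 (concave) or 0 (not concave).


The Hessian of f(x,y) = -6*x^2 - 2*x*y + 6*y^2 + 2*x + 6*y + 5 is:
H = [[-12, -2], [-2, 12]]
Trace = -12 + 12 = 0
Determinant = -12*12 - (-2)^2 = -148
Discriminant = (0)^2 - 4*-148 = 592.0
Eigenvalues: lambda_1 = -12.1655, lambda_2 = 12.1655
The function is not concave.

0


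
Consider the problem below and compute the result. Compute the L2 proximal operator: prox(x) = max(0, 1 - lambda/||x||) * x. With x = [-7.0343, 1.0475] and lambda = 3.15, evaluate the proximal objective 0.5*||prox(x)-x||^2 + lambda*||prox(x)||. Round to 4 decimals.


Step 1: Compute ||x||.
||x|| = 7.1119
Step 2: Compute scaling factor.
scale = max(0, 1 - 3.15/7.1119) = 0.5571
Step 3: prox(x) = [-3.9187, 0.5835]
||prox(x)|| = 3.9619
Step 4: Proximal objective.
0.5*||prox-x||^2 = 4.9613
lambda*||prox|| = 12.48
Total = 17.4411


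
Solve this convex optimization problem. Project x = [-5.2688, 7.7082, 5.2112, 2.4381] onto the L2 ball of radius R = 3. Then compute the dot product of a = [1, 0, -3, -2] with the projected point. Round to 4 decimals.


Step 1: Compute ||x|| (intermediates to 6 decimals).
||x|| = sqrt((-5.2688)^2 + 7.7082^2 + 5.2112^2 + 2.4381^2) = 10.967112
Step 2: Project.
Since ||x|| > R, scale = R/||x|| = 3/10.967112 = 0.273545, proj(x) = scale * x
proj(x) = [-1.441254, 2.10854, 1.425498, 0.66693]
Step 3: Dot product.
a^T * proj(x) = 1*(-1.441254) + 0*2.10854 - 3*1.425498 - 2*0.66693 = -7.0516


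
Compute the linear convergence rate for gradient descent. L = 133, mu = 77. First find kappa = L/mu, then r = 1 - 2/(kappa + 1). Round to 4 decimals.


Step 1: Compute the condition number.
kappa = L/mu = 133/77 = 1.7273
Step 2: Compute the convergence rate.
r = 1 - 2/(kappa + 1) = 1 - 2*mu/(L + mu) = (L - mu)/(L + mu) = 56/210 = 0.2667


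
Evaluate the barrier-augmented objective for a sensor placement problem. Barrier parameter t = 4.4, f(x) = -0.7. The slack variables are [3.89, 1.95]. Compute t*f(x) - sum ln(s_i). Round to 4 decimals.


Step 1: Compute log-barrier.
ln values: [1.3584, 0.6678]
phi = -(1.3584 + 0.6678) = -2.0262
Step 2: Compute augmented objective.
t*f(x) = 4.4*-0.7 = -3.08
Total = -3.08 - 2.0262 = -5.1062


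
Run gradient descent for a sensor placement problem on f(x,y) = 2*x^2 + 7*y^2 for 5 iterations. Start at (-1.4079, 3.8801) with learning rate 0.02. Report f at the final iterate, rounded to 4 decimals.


Gradient descent on f(x,y) = 2*x^2 + 7*y^2.
Starting point: (-1.4079, 3.8801), alpha = 0.02
Step 1: grad_x = 2*2*-1.4079 = -5.6316, grad_y = 2*7*3.8801 = 54.3214
  x_1 = -1.4079 - 0.02*-5.6316 = -1.2953
  y_1 = 3.8801 - 0.02*54.3214 = 2.7937
Step 2: grad_x = 2*2*-1.2953 = -5.1811, grad_y = 2*7*2.7937 = 39.1114
  x_2 = -1.2953 - 0.02*-5.1811 = -1.1916
  y_2 = 2.7937 - 0.02*39.1114 = 2.0114
Step 3: grad_x = 2*2*-1.1916 = -4.7666, grad_y = 2*7*2.0114 = 28.1602
  x_3 = -1.1916 - 0.02*-4.7666 = -1.0963
  y_3 = 2.0114 - 0.02*28.1602 = 1.4482
Step 4: grad_x = 2*2*-1.0963 = -4.3853, grad_y = 2*7*1.4482 = 20.2754
  x_4 = -1.0963 - 0.02*-4.3853 = -1.0086
  y_4 = 1.4482 - 0.02*20.2754 = 1.0427
Step 5: grad_x = 2*2*-1.0086 = -4.0344, grad_y = 2*7*1.0427 = 14.5983
  x_5 = -1.0086 - 0.02*-4.0344 = -0.9279
  y_5 = 1.0427 - 0.02*14.5983 = 0.7508
f(-0.9279, 0.7508) = 2*(-0.9279)^2 + 7*0.7508^2 = 5.6676


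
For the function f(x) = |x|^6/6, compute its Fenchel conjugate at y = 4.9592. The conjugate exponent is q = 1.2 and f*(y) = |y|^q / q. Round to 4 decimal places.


The conjugate exponent q satisfies 1/p + 1/q = 1.
p = 6, so q = 6/(6 - 1) = 1.2
|y|^q = 4.9592^1.2 = 6.8312
f*(4.9592) = 6.8312 / 1.2 = 5.6926


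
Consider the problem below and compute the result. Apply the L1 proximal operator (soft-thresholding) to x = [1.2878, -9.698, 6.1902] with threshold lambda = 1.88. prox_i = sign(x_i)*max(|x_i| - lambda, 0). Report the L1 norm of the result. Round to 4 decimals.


Soft-thresholding with lambda = 1.88:
prox(1.2878) = sign(1.2878)*max(|1.2878| - 1.88, 0) = 0.0
prox(-9.698) = sign(-9.698)*max(|-9.698| - 1.88, 0) = -7.818
prox(6.1902) = sign(6.1902)*max(|6.1902| - 1.88, 0) = 4.3102
prox(x) = [0.0, -7.818, 4.3102]
||prox(x)||_1 = 0.0 + 7.818 + 4.3102 = 12.1282


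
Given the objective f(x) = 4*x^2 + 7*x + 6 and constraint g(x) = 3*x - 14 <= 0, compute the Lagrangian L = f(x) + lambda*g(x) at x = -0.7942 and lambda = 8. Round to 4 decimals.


Step 1: Evaluate f(x).
f(-0.7942) = 4*(-0.7942)^2 + 7*(-0.7942) + 6 = 2.9636
Step 2: Evaluate g(x).
g(-0.7942) = 3*-0.7942 - 14 = -16.3826
Step 3: Compute Lagrangian.
L = 2.9636 + 8*-16.3826 = -128.0972


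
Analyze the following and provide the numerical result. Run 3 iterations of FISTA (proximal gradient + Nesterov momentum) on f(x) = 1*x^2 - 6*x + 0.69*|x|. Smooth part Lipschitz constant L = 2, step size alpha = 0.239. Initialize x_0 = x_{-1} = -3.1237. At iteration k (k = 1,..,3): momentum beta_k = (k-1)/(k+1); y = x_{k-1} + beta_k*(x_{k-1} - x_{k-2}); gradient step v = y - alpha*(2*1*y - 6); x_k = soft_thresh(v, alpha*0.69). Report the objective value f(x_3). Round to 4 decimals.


FISTA on f(x) = 1*x^2 - 6*x + 0.69*|x|
L = 2, alpha = 0.239
Iteration 1: beta = 0.0, y = -3.1237 + 0.0*(-3.1237 + 3.1237) = -3.1237
  grad(y) = -12.2474, v = y - alpha*grad = -0.1966
  prox(v) = soft_thresh(-0.1966, 0.1649) = -0.0317
Iteration 2: beta = 0.3333, y = -0.0317 + 0.3333*(-0.0317 + 3.1237) = 0.999
  grad(y) = -4.002, v = y - alpha*grad = 1.9555
  prox(v) = soft_thresh(1.9555, 0.1649) = 1.7906
Iteration 3: beta = 0.5, y = 1.7906 + 0.5*(1.7906 + 0.0317) = 2.7017
  grad(y) = -0.5966, v = y - alpha*grad = 2.8443
  prox(v) = soft_thresh(2.8443, 0.1649) = 2.6794
f(x_3) = 1*2.6794^2 - 6*2.6794 + 0.69*|2.6794| = -7.0484


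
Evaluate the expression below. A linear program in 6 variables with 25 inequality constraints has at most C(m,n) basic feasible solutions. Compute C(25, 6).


Each vertex corresponds to some choice of n active constraints out of m, so the number of vertices is at most C(m, n) = m! / (n!(m-n)!).
m = 25, n = 6
Numerator: 25 * 24 * 23 * 22 * 21 * 20
Denominator: 6! = 720
C(25, 6) = 177100


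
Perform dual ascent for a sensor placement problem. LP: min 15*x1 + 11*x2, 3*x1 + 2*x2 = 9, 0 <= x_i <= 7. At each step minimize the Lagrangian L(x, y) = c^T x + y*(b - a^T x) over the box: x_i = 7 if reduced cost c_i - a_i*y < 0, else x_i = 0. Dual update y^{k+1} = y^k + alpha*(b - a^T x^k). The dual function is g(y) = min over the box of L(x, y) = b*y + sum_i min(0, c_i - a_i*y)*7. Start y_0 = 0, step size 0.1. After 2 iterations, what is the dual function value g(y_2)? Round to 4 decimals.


Dual ascent for LP: min 15*x1 + 11*x2, 3*x1 + 2*x2 = 9, 0 <= x_i <= 7
Step 1: y^k = 0.0, reduced costs: (15.0, 11.0)
  x^k = (0.0, 0.0), subgradient = b - a^T x = 9.0
  y^{k+1} = 0.0 + 0.1*9.0 = 0.9
Step 2: y^k = 0.9, reduced costs: (12.3, 9.2)
  x^k = (0.0, 0.0), subgradient = b - a^T x = 9.0
  y^{k+1} = 0.9 + 0.1*9.0 = 1.8
Dual objective at y_2 = 1.8: reduced costs (9.6, 7.4), box minimizer x = (0.0, 0.0)
g(y_2) = b*y + (c1 - a1*y)*x1 + (c2 - a2*y)*x2 = 9*1.8 + 9.6*0.0 + 7.4*0.0 = 16.2 + 0.0 + 0.0 = 16.2


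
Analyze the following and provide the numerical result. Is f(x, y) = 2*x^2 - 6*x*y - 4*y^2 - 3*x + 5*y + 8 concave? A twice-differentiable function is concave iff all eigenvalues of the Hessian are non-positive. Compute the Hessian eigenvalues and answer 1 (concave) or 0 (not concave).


The Hessian of f(x,y) = 2*x^2 - 6*x*y - 4*y^2 - 3*x + 5*y + 8 is:
H = [[4, -6], [-6, -8]]
Trace = 4 - 8 = -4
Determinant = 4*-8 - (-6)^2 = -68
Discriminant = (-4)^2 - 4*-68 = 288.0
Eigenvalues: lambda_1 = -10.4853, lambda_2 = 6.4853
The function is not concave.

0


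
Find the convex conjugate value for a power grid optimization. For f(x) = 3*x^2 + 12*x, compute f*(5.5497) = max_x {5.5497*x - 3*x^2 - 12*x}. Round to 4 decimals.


f*(y) = sup_x {y*x - a*x^2 - b*x} = sup_x {(y-b)*x - a*x^2}
FOC: (y - b) - 2a*x = 0 => x* = (y - b)/(2a)
x* = (5.5497 - 12)/(2*3) = -1.0751
f*(5.5497) = (y-b)^2/(4a) = (5.5497 - 12)^2/(4*3)
= 41.6064/12 = 3.4672


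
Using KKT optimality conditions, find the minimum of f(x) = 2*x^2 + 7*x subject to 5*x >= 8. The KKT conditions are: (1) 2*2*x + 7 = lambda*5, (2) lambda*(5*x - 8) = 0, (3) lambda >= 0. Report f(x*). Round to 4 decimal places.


Step 1: Try lambda = 0 (constraint inactive).
x_unc = -7/(2*2) = -1.75
Check: 5*-1.75 = -8.75 < 8 -- violated!
Step 2: Constraint must be active: 5*x = 8
x* = 8/5 = 1.6
lambda = (2*2*1.6 + 7)/5 = 2.68
Step 3: Compute optimal value.
f(x*) = 2*1.6^2 + 7*1.6 = 16.32


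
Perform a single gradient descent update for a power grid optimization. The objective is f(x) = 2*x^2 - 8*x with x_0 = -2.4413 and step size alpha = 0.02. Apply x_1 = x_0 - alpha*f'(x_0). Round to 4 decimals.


We compute the gradient at x_0 and apply the update.
f'(x) = 4*x - 8
f'(-2.4413) = 4*-2.4413 - 8 = -17.7652
x_1 = -2.4413 - 0.02*-17.7652 = -2.086
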